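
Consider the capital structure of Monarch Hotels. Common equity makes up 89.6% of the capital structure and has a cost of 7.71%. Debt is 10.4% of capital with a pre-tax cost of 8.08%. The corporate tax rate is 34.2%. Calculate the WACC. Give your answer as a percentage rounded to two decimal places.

After-tax cost of debt = 8.08% × (1 − 34.2%) = 5.3166%.
WACC = 0.896 × 7.7100% + 0.104 × 5.3166% = 7.4611%.

7.46%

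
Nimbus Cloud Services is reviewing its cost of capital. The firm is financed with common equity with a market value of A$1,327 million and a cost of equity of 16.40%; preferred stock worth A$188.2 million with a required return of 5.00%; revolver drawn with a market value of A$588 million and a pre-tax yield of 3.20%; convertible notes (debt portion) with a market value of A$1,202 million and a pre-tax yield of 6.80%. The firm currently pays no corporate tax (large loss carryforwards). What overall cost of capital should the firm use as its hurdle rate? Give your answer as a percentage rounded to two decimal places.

9.91%

Total capital V = 1327 + 188.2 + 588 + 1202 = 3305.2.
Equity: weight = 1327/3305.2 = 0.4015; cost = 16.4%.
Preferred: weight = 188.2/3305.2 = 0.0569; cost = 5%.
Revolver drawn: weight = 588/3305.2 = 0.1779; after-tax cost = 3.2% × (1 − 0%) = 3.2000%.
Convertible notes (debt portion): weight = 1202/3305.2 = 0.3637; after-tax cost = 6.8% × (1 − 0%) = 6.8000%.
WACC = 0.4015 × 16.4000% + 0.0569 × 5.0000% + 0.1779 × 3.2000% + 0.3637 × 6.8000% = 9.9114%.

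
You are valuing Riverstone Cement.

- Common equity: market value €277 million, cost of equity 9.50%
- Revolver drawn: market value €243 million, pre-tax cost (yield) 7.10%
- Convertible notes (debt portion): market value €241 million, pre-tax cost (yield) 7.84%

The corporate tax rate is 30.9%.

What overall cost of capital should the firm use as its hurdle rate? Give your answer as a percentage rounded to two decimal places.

6.74%

Total capital V = 277 + 243 + 241 = 761.
Equity: weight = 277/761 = 0.3640; cost = 9.5%.
Revolver drawn: weight = 243/761 = 0.3193; after-tax cost = 7.1% × (1 − 30.9%) = 4.9061%.
Convertible notes (debt portion): weight = 241/761 = 0.3167; after-tax cost = 7.84% × (1 − 30.9%) = 5.4174%.
WACC = 0.3640 × 9.5000% + 0.3193 × 4.9061% + 0.3167 × 5.4174% = 6.7402%.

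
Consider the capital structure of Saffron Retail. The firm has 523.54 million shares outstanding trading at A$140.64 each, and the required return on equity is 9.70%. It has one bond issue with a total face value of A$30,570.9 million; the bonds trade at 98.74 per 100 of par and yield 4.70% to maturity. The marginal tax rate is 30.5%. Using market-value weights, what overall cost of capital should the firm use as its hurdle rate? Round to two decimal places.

Market value of equity E = 140.64 × 523.54m = 73630.6656m. Market value of debt D = 30570.9m × 98.74/100 = 30185.70666m.
Total capital V = 73630.6656 + 30185.70666 = 103816.37226.
Equity: weight = 73630.6656/103816.37226 = 0.7092; cost = 9.7%.
Bonds outstanding: weight = 30185.70666/103816.37226 = 0.2908; after-tax cost = 4.7% × (1 − 30.5%) = 3.2665%.
WACC = 0.7092 × 9.7000% + 0.2908 × 3.2665% = 7.8294%.

7.83%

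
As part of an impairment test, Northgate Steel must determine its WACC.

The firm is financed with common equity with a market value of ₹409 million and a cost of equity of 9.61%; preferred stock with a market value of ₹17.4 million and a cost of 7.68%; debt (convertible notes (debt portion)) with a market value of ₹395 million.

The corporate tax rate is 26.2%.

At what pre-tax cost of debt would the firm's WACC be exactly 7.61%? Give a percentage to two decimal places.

Total capital V = 409 + 17.4 + 395 = 821.4.
Equity weight = 409/821.4 = 0.4979.
Preferred weight = 17.4/821.4 = 0.0212.
Convertible notes (debt portion) weight = 395/821.4 = 0.4809.
Equity contribution = 0.4979 × 9.61% = 4.7851%.
Preferred contribution = 0.0212 × 7.68% = 0.1627%.
Remaining for debt = 7.61% − 4.9478% = 2.6622%.
Rd × (1 − 26.2%) × 0.4809 = 2.6622%  ⇒  Rd = 7.5014%.

7.50%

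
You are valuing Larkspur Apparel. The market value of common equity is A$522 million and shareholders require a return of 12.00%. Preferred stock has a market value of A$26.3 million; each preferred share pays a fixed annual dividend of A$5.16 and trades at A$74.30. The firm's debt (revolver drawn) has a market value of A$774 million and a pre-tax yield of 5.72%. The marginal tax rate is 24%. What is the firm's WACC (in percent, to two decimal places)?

7.42%

Cost of preferred: Rp = 5.16 / 74.3 = 6.9448%.
Total capital V = 522 + 26.3 + 774 = 1322.3.
Equity: weight = 522/1322.3 = 0.3948; cost = 12%.
Preferred: weight = 26.3/1322.3 = 0.0199; cost = 6.9448%.
Revolver drawn: weight = 774/1322.3 = 0.5853; after-tax cost = 5.72% × (1 − 24%) = 4.3472%.
WACC = 0.3948 × 12.0000% + 0.0199 × 6.9448% + 0.5853 × 4.3472% = 7.4199%.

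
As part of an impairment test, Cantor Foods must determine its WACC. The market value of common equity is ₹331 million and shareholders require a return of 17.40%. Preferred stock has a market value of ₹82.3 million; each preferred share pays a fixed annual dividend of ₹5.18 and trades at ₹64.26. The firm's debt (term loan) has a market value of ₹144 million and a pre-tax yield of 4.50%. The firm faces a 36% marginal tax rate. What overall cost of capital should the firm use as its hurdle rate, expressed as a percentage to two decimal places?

Cost of preferred: Rp = 5.18 / 64.26 = 8.0610%.
Total capital V = 331 + 82.3 + 144 = 557.3.
Equity: weight = 331/557.3 = 0.5939; cost = 17.4%.
Preferred: weight = 82.3/557.3 = 0.1477; cost = 8.061%.
Term loan: weight = 144/557.3 = 0.2584; after-tax cost = 4.5% × (1 − 36%) = 2.8800%.
WACC = 0.5939 × 17.4000% + 0.1477 × 8.0610% + 0.2584 × 2.8800% = 12.2690%.

12.27%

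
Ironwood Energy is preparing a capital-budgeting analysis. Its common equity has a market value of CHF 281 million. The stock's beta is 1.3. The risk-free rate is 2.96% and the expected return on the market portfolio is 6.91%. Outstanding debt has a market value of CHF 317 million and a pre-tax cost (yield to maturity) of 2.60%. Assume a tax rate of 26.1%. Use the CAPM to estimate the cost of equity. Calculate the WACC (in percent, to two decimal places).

Market risk premium = 6.91% − 2.96% = 3.95%.
Cost of equity via CAPM: Re = 2.96% + 1.3 × 3.95% = 8.0950%.
Total capital V = 281 + 317 = 598.
Equity: weight = 281/598 = 0.4699; cost = 8.095%.
Debt: weight = 317/598 = 0.5301; after-tax cost = 2.6% × (1 − 26.1%) = 1.9214%.
WACC = 0.4699 × 8.0950% + 0.5301 × 1.9214% = 4.8224%.

4.82%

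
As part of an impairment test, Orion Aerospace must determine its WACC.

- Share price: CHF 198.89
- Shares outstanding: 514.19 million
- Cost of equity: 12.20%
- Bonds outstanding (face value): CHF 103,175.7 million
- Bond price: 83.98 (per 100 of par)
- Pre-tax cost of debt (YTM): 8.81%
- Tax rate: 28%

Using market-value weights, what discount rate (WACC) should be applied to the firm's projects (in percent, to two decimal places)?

9.51%

Market value of equity E = 198.89 × 514.19m = 102267.2491m. Market value of debt D = 103175.7m × 83.98/100 = 86646.95286m.
Total capital V = 102267.2491 + 86646.95286 = 188914.20196.
Equity: weight = 102267.2491/188914.20196 = 0.5413; cost = 12.2%.
Bonds outstanding: weight = 86646.95286/188914.20196 = 0.4587; after-tax cost = 8.81% × (1 − 28%) = 6.3432%.
WACC = 0.5413 × 12.2000% + 0.4587 × 6.3432% = 9.5137%.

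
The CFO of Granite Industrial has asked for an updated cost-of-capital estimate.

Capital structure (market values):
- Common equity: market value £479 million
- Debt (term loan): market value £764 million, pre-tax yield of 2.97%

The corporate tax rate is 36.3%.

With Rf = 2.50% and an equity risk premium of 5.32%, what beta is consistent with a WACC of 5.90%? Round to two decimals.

Total capital V = 479 + 764 = 1243.
Equity weight = 479/1243 = 0.3854.
Term loan weight = 764/1243 = 0.6146.
Debt contribution = 0.6146 × 2.97% × (1 − 36.3%) = 1.1628%.
Required equity contribution = 5.9% − 1.1628% = 4.7372%  ⇒  Re = 12.2929%.
CAPM: 12.2929% = 2.5% + β × 5.32%  ⇒  β = 1.8408.

1.84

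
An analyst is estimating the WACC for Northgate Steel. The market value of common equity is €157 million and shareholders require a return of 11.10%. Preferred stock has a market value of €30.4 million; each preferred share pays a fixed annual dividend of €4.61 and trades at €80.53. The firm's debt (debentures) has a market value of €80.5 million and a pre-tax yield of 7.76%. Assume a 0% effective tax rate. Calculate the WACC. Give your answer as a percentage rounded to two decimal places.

9.49%

Cost of preferred: Rp = 4.61 / 80.53 = 5.7246%.
Total capital V = 157 + 30.4 + 80.5 = 267.9.
Equity: weight = 157/267.9 = 0.5860; cost = 11.1%.
Preferred: weight = 30.4/267.9 = 0.1135; cost = 5.7246%.
Debentures: weight = 80.5/267.9 = 0.3005; after-tax cost = 7.76% × (1 − 0%) = 7.7600%.
WACC = 0.5860 × 11.1000% + 0.1135 × 5.7246% + 0.3005 × 7.7600% = 9.4864%.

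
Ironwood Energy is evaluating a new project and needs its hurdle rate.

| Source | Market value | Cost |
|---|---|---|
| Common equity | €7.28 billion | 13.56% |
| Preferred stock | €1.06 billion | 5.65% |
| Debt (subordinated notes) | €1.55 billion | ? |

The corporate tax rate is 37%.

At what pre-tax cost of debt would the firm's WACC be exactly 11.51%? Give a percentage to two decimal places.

Total capital V = 7.28 + 1.06 + 1.55 = 9.89.
Equity weight = 7.28/9.89 = 0.7361.
Preferred weight = 1.06/9.89 = 0.1072.
Subordinated notes weight = 1.55/9.89 = 0.1567.
Equity contribution = 0.7361 × 13.56% = 9.9815%.
Preferred contribution = 0.1072 × 5.65% = 0.6056%.
Remaining for debt = 11.51% − 10.5870% = 0.9230%.
Rd × (1 − 37%) × 0.1567 = 0.9230%  ⇒  Rd = 9.3478%.

9.35%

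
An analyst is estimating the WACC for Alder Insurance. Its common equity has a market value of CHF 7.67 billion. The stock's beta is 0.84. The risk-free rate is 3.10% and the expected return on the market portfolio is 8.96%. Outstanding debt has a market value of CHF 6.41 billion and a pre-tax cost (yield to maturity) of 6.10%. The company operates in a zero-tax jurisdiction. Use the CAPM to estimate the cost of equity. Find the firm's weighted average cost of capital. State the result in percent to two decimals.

Market risk premium = 8.96% − 3.1% = 5.86%.
Cost of equity via CAPM: Re = 3.1% + 0.84 × 5.86% = 8.0224%.
Total capital V = 7.67 + 6.41 = 14.08.
Equity: weight = 7.67/14.08 = 0.5447; cost = 8.0224%.
Debt: weight = 6.41/14.08 = 0.4553; after-tax cost = 6.1% × (1 − 0%) = 6.1000%.
WACC = 0.5447 × 8.0224% + 0.4553 × 6.1000% = 7.1472%.

7.15%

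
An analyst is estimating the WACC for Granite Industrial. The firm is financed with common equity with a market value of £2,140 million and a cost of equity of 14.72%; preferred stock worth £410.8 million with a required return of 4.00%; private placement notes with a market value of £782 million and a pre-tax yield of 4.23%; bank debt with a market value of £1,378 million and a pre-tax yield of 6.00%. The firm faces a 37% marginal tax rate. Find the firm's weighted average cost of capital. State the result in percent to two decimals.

8.58%

Total capital V = 2140 + 410.8 + 782 + 1378 = 4710.8.
Equity: weight = 2140/4710.8 = 0.4543; cost = 14.72%.
Preferred: weight = 410.8/4710.8 = 0.0872; cost = 4%.
Private placement notes: weight = 782/4710.8 = 0.1660; after-tax cost = 4.23% × (1 − 37%) = 2.6649%.
Bank debt: weight = 1378/4710.8 = 0.2925; after-tax cost = 6% × (1 − 37%) = 3.7800%.
WACC = 0.4543 × 14.7200% + 0.0872 × 4.0000% + 0.1660 × 2.6649% + 0.2925 × 3.7800% = 8.5838%.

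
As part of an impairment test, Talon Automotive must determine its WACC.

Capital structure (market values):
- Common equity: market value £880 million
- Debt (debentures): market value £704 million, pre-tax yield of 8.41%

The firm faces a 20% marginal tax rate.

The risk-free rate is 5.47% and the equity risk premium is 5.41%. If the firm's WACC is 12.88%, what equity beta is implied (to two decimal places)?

Total capital V = 880 + 704 = 1584.
Equity weight = 880/1584 = 0.5556.
Debentures weight = 704/1584 = 0.4444.
Debt contribution = 0.4444 × 8.41% × (1 − 20%) = 2.9902%.
Required equity contribution = 12.88% − 2.9902% = 9.8898%  ⇒  Re = 17.8016%.
CAPM: 17.8016% = 5.47% + β × 5.41%  ⇒  β = 2.2794.

2.28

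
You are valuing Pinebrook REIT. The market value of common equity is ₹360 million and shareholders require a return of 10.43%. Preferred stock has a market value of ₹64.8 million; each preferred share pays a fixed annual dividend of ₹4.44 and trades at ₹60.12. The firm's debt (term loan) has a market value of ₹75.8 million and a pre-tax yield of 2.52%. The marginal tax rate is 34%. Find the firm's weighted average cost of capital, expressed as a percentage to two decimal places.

Cost of preferred: Rp = 4.44 / 60.12 = 7.3852%.
Total capital V = 360 + 64.8 + 75.8 = 500.6.
Equity: weight = 360/500.6 = 0.7191; cost = 10.43%.
Preferred: weight = 64.8/500.6 = 0.1294; cost = 7.3852%.
Term loan: weight = 75.8/500.6 = 0.1514; after-tax cost = 2.52% × (1 − 34%) = 1.6632%.
WACC = 0.7191 × 10.4300% + 0.1294 × 7.3852% + 0.1514 × 1.6632% = 8.7084%.

8.71%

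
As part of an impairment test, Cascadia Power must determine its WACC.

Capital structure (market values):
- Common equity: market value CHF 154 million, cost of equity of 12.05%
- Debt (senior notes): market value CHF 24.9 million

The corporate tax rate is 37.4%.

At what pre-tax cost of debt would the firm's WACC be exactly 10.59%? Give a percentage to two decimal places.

2.49%

Total capital V = 154 + 24.9 = 178.9.
Equity weight = 154/178.9 = 0.8608.
Senior notes weight = 24.9/178.9 = 0.1392.
Equity contribution = 0.8608 × 12.05% = 10.3728%.
Remaining for debt = 10.59% − 10.3728% = 0.2172%.
Rd × (1 − 37.4%) × 0.1392 = 0.2172%  ⇒  Rd = 2.4925%.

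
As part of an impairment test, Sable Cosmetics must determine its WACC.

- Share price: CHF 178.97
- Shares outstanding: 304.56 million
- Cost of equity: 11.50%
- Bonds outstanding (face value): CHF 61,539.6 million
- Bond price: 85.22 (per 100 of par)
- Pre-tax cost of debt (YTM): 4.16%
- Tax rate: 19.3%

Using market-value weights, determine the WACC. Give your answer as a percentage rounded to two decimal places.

Market value of equity E = 178.97 × 304.56m = 54507.1032m. Market value of debt D = 61539.6m × 85.22/100 = 52444.04712m.
Total capital V = 54507.1032 + 52444.04712 = 106951.15032.
Equity: weight = 54507.1032/106951.15032 = 0.5096; cost = 11.5%.
Bonds outstanding: weight = 52444.04712/106951.15032 = 0.4904; after-tax cost = 4.16% × (1 − 19.3%) = 3.3571%.
WACC = 0.5096 × 11.5000% + 0.4904 × 3.3571% = 7.5071%.

7.51%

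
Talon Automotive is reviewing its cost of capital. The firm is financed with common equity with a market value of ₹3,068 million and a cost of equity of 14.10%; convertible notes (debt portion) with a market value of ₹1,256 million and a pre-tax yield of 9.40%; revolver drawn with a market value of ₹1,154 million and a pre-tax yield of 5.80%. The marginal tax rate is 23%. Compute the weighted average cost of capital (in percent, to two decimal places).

10.50%

Total capital V = 3068 + 1256 + 1154 = 5478.
Equity: weight = 3068/5478 = 0.5601; cost = 14.1%.
Convertible notes (debt portion): weight = 1256/5478 = 0.2293; after-tax cost = 9.4% × (1 − 23%) = 7.2380%.
Revolver drawn: weight = 1154/5478 = 0.2107; after-tax cost = 5.8% × (1 − 23%) = 4.4660%.
WACC = 0.5601 × 14.1000% + 0.2293 × 7.2380% + 0.2107 × 4.4660% = 10.4972%.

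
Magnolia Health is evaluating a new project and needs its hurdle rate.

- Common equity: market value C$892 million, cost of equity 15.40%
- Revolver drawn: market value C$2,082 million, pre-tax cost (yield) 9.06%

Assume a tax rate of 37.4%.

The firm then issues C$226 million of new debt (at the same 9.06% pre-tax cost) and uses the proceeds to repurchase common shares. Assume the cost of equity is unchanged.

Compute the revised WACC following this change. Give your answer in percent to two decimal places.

After the change:
Total capital V = 666 + 2308 = 2974.
Equity: weight = 666/2974 = 0.2239; cost = 15.4%.
Revolver drawn: weight = 2308/2974 = 0.7761; after-tax cost = 9.06% × (1 − 37.4%) = 5.6716%.
WACC = 0.2239 × 15.4000% + 0.7761 × 5.6716% = 7.8502%.

7.85%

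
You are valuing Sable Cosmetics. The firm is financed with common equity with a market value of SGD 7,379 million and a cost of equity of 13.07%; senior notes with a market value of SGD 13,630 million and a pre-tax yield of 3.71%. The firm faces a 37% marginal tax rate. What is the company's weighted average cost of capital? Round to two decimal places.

Total capital V = 7379 + 13630 = 21009.
Equity: weight = 7379/21009 = 0.3512; cost = 13.07%.
Senior notes: weight = 13630/21009 = 0.6488; after-tax cost = 3.71% × (1 − 37%) = 2.3373%.
WACC = 0.3512 × 13.0700% + 0.6488 × 2.3373% = 6.1070%.

6.11%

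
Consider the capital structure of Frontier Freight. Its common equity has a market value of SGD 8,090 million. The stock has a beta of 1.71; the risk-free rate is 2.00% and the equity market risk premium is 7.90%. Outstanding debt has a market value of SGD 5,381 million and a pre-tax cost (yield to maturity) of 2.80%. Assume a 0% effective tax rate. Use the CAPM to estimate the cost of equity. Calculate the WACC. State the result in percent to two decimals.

10.43%

Cost of equity via CAPM: Re = 2.0% + 1.71 × 7.9% = 15.5090%.
Total capital V = 8090 + 5381 = 13471.
Equity: weight = 8090/13471 = 0.6005; cost = 15.509%.
Debt: weight = 5381/13471 = 0.3995; after-tax cost = 2.8% × (1 − 0%) = 2.8000%.
WACC = 0.6005 × 15.5090% + 0.3995 × 2.8000% = 10.4324%.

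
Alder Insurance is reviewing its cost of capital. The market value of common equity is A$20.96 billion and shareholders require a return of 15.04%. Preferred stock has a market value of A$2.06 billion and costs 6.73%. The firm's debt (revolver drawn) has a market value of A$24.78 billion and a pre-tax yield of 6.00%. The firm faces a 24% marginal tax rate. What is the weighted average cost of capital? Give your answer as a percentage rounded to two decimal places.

Total capital V = 20.96 + 2.06 + 24.78 = 47.8.
Equity: weight = 20.96/47.8 = 0.4385; cost = 15.04%.
Preferred: weight = 2.06/47.8 = 0.0431; cost = 6.73%.
Revolver drawn: weight = 24.78/47.8 = 0.5184; after-tax cost = 6% × (1 − 24%) = 4.5600%.
WACC = 0.4385 × 15.0400% + 0.0431 × 6.7300% + 0.5184 × 4.5600% = 9.2489%.

9.25%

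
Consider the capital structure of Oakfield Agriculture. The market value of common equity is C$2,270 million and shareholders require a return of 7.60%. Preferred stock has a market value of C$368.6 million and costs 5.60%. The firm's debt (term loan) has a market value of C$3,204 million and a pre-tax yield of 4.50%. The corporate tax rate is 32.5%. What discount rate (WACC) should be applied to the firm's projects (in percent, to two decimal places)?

Total capital V = 2270 + 368.6 + 3204 = 5842.6.
Equity: weight = 2270/5842.6 = 0.3885; cost = 7.6%.
Preferred: weight = 368.6/5842.6 = 0.0631; cost = 5.6%.
Term loan: weight = 3204/5842.6 = 0.5484; after-tax cost = 4.5% × (1 − 32.5%) = 3.0375%.
WACC = 0.3885 × 7.6000% + 0.0631 × 5.6000% + 0.5484 × 3.0375% = 4.9718%.

4.97%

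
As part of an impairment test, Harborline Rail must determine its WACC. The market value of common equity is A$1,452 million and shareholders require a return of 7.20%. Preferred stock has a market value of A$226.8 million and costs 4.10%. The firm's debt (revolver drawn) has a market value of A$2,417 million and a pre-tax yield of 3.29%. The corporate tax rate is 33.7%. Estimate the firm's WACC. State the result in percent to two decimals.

4.07%

Total capital V = 1452 + 226.8 + 2417 = 4095.8.
Equity: weight = 1452/4095.8 = 0.3545; cost = 7.2%.
Preferred: weight = 226.8/4095.8 = 0.0554; cost = 4.1%.
Revolver drawn: weight = 2417/4095.8 = 0.5901; after-tax cost = 3.29% × (1 − 33.7%) = 2.1813%.
WACC = 0.3545 × 7.2000% + 0.0554 × 4.1000% + 0.5901 × 2.1813% = 4.0667%.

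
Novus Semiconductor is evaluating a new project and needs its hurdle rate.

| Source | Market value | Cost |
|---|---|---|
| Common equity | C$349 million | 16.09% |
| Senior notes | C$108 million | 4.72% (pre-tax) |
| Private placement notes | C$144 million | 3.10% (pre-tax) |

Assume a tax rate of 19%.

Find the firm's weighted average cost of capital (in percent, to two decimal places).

Total capital V = 349 + 108 + 144 = 601.
Equity: weight = 349/601 = 0.5807; cost = 16.09%.
Senior notes: weight = 108/601 = 0.1797; after-tax cost = 4.72% × (1 − 19%) = 3.8232%.
Private placement notes: weight = 144/601 = 0.2396; after-tax cost = 3.1% × (1 − 19%) = 2.5110%.
WACC = 0.5807 × 16.0900% + 0.1797 × 3.8232% + 0.2396 × 2.5110% = 10.6321%.

10.63%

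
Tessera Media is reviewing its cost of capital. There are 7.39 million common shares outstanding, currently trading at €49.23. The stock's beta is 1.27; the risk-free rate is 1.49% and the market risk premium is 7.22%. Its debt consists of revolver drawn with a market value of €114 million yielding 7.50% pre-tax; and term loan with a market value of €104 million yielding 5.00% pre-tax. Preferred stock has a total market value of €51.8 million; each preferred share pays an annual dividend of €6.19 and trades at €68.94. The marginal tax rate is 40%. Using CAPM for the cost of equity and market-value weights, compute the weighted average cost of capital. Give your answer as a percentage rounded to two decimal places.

Cost of equity via CAPM: Re = 1.49% + 1.27 × 7.22% = 10.6594%.
Cost of preferred: Rp = 6.19 / 68.94 = 8.9788%.
Market value of equity E = 49.23 × 7.39m = 363.8097m.
Total capital V = 363.8097 + 51.8 + 114 + 104 = 633.6097.
Equity: weight = 363.8097/633.6097 = 0.5742; cost = 10.6594%.
Preferred: weight = 51.8/633.6097 = 0.0818; cost = 8.9788%.
Revolver drawn: weight = 114/633.6097 = 0.1799; after-tax cost = 7.5% × (1 − 40%) = 4.5000%.
Term loan: weight = 104/633.6097 = 0.1641; after-tax cost = 5% × (1 − 40%) = 3.0000%.
WACC = 0.5742 × 10.6594% + 0.0818 × 8.9788% + 0.1799 × 4.5000% + 0.1641 × 3.0000% = 8.1566%.

8.16%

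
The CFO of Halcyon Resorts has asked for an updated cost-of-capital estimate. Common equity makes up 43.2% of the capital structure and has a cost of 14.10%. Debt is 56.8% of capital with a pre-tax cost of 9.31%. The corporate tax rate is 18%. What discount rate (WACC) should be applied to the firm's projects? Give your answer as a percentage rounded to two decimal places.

10.43%

After-tax cost of debt = 9.31% × (1 − 18%) = 7.6342%.
WACC = 0.432 × 14.1000% + 0.568 × 7.6342% = 10.4274%.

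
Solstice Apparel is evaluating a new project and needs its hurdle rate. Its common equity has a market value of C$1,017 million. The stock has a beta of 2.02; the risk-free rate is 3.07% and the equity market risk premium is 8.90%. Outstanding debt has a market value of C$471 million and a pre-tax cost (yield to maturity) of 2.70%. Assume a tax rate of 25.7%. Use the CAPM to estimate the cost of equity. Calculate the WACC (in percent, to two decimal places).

Cost of equity via CAPM: Re = 3.07% + 2.02 × 8.9% = 21.0480%.
Total capital V = 1017 + 471 = 1488.
Equity: weight = 1017/1488 = 0.6835; cost = 21.048%.
Debt: weight = 471/1488 = 0.3165; after-tax cost = 2.7% × (1 − 25.7%) = 2.0061%.
WACC = 0.6835 × 21.0480% + 0.3165 × 2.0061% = 15.0206%.

15.02%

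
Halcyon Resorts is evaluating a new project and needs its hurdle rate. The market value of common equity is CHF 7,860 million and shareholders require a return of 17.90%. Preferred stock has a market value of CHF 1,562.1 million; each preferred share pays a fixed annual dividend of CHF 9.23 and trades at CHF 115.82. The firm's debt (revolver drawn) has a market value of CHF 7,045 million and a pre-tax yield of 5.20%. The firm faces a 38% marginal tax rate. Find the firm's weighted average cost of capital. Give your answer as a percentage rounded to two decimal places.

Cost of preferred: Rp = 9.23 / 115.82 = 7.9693%.
Total capital V = 7860 + 1562.1 + 7045 = 16467.1.
Equity: weight = 7860/16467.1 = 0.4773; cost = 17.9%.
Preferred: weight = 1562.1/16467.1 = 0.0949; cost = 7.9693%.
Revolver drawn: weight = 7045/16467.1 = 0.4278; after-tax cost = 5.2% × (1 − 38%) = 3.2240%.
WACC = 0.4773 × 17.9000% + 0.0949 × 7.9693% + 0.4278 × 3.2240% = 10.6792%.

10.68%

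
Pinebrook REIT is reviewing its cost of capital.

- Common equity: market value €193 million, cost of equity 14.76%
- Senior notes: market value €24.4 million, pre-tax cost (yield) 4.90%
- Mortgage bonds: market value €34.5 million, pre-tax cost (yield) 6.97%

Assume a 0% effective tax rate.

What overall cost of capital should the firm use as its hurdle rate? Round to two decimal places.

Total capital V = 193 + 24.4 + 34.5 = 251.9.
Equity: weight = 193/251.9 = 0.7662; cost = 14.76%.
Senior notes: weight = 24.4/251.9 = 0.0969; after-tax cost = 4.9% × (1 − 0%) = 4.9000%.
Mortgage bonds: weight = 34.5/251.9 = 0.1370; after-tax cost = 6.97% × (1 − 0%) = 6.9700%.
WACC = 0.7662 × 14.7600% + 0.0969 × 4.9000% + 0.1370 × 6.9700% = 12.7380%.

12.74%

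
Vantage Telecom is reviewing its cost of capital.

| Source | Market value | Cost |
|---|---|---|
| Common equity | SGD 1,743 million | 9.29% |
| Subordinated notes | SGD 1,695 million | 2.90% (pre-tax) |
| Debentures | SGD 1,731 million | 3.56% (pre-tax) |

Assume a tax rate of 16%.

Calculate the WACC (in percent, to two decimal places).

4.93%

Total capital V = 1743 + 1695 + 1731 = 5169.
Equity: weight = 1743/5169 = 0.3372; cost = 9.29%.
Subordinated notes: weight = 1695/5169 = 0.3279; after-tax cost = 2.9% × (1 − 16%) = 2.4360%.
Debentures: weight = 1731/5169 = 0.3349; after-tax cost = 3.56% × (1 − 16%) = 2.9904%.
WACC = 0.3372 × 9.2900% + 0.3279 × 2.4360% + 0.3349 × 2.9904% = 4.9328%.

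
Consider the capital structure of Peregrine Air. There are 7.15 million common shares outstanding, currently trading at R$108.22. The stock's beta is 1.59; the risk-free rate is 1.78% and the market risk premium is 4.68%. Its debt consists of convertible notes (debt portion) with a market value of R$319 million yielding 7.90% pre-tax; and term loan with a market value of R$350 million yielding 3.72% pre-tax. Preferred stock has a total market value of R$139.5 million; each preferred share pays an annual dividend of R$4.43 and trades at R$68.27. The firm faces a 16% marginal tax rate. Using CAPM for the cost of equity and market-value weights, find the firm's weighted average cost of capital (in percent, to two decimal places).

7.11%

Cost of equity via CAPM: Re = 1.78% + 1.59 × 4.68% = 9.2212%.
Cost of preferred: Rp = 4.43 / 68.27 = 6.4889%.
Market value of equity E = 108.22 × 7.15m = 773.773m.
Total capital V = 773.773 + 139.5 + 319 + 350 = 1582.273.
Equity: weight = 773.773/1582.273 = 0.4890; cost = 9.2212%.
Preferred: weight = 139.5/1582.273 = 0.0882; cost = 6.4889%.
Convertible notes (debt portion): weight = 319/1582.273 = 0.2016; after-tax cost = 7.9% × (1 − 16%) = 6.6360%.
Term loan: weight = 350/1582.273 = 0.2212; after-tax cost = 3.72% × (1 − 16%) = 3.1248%.
WACC = 0.4890 × 9.2212% + 0.0882 × 6.4889% + 0.2016 × 6.6360% + 0.2212 × 3.1248% = 7.1106%.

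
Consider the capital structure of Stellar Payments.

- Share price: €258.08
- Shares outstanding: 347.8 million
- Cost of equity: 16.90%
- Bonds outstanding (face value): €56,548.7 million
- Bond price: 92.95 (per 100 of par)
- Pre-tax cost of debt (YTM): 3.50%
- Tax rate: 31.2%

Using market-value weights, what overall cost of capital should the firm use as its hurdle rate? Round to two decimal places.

11.55%

Market value of equity E = 258.08 × 347.8m = 89760.224m. Market value of debt D = 56548.7m × 92.95/100 = 52562.01665m.
Total capital V = 89760.224 + 52562.01665 = 142322.24065.
Equity: weight = 89760.224/142322.24065 = 0.6307; cost = 16.9%.
Bonds outstanding: weight = 52562.01665/142322.24065 = 0.3693; after-tax cost = 3.5% × (1 − 31.2%) = 2.4080%.
WACC = 0.6307 × 16.9000% + 0.3693 × 2.4080% = 11.5479%.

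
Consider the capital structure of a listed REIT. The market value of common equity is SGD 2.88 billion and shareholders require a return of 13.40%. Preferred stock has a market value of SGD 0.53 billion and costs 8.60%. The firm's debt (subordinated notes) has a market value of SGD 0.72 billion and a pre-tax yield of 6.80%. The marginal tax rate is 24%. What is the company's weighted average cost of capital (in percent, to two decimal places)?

11.35%

Total capital V = 2.88 + 0.53 + 0.72 = 4.13.
Equity: weight = 2.88/4.13 = 0.6973; cost = 13.4%.
Preferred: weight = 0.53/4.13 = 0.1283; cost = 8.6%.
Subordinated notes: weight = 0.72/4.13 = 0.1743; after-tax cost = 6.8% × (1 − 24%) = 5.1680%.
WACC = 0.6973 × 13.4000% + 0.1283 × 8.6000% + 0.1743 × 5.1680% = 11.3489%.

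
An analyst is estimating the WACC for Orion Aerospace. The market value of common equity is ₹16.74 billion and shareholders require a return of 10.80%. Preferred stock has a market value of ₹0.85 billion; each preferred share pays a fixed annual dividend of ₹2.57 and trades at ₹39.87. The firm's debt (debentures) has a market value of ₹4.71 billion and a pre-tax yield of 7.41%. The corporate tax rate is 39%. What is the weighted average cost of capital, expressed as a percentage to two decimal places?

Cost of preferred: Rp = 2.57 / 39.87 = 6.4459%.
Total capital V = 16.74 + 0.85 + 4.71 = 22.3.
Equity: weight = 16.74/22.3 = 0.7507; cost = 10.8%.
Preferred: weight = 0.85/22.3 = 0.0381; cost = 6.4459%.
Debentures: weight = 4.71/22.3 = 0.2112; after-tax cost = 7.41% × (1 − 39%) = 4.5201%.
WACC = 0.7507 × 10.8000% + 0.0381 × 6.4459% + 0.2112 × 4.5201% = 9.3077%.

9.31%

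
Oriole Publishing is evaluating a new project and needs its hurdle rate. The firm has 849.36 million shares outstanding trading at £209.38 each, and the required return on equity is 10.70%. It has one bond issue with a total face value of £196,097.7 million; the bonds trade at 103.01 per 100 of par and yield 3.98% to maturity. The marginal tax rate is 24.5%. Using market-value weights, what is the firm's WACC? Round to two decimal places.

6.61%

Market value of equity E = 209.38 × 849.36m = 177838.9968m. Market value of debt D = 196097.7m × 103.01/100 = 202000.24077m.
Total capital V = 177838.9968 + 202000.24077 = 379839.23757.
Equity: weight = 177838.9968/379839.23757 = 0.4682; cost = 10.7%.
Bonds outstanding: weight = 202000.24077/379839.23757 = 0.5318; after-tax cost = 3.98% × (1 − 24.5%) = 3.0049%.
WACC = 0.4682 × 10.7000% + 0.5318 × 3.0049% = 6.6077%.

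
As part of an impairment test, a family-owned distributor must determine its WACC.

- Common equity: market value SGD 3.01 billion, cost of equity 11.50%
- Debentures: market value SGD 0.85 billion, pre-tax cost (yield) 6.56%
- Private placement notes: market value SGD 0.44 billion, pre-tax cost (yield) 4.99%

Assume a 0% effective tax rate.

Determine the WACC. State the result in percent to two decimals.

Total capital V = 3.01 + 0.85 + 0.44 = 4.3.
Equity: weight = 3.01/4.3 = 0.7000; cost = 11.5%.
Debentures: weight = 0.85/4.3 = 0.1977; after-tax cost = 6.56% × (1 − 0%) = 6.5600%.
Private placement notes: weight = 0.44/4.3 = 0.1023; after-tax cost = 4.99% × (1 − 0%) = 4.9900%.
WACC = 0.7000 × 11.5000% + 0.1977 × 6.5600% + 0.1023 × 4.9900% = 9.8573%.

9.86%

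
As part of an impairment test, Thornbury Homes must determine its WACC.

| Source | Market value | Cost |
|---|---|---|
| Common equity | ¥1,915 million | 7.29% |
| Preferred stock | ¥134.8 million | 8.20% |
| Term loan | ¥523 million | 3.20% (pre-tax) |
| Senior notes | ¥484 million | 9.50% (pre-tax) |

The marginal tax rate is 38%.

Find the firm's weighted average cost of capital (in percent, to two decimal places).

Total capital V = 1915 + 134.8 + 523 + 484 = 3056.8.
Equity: weight = 1915/3056.8 = 0.6265; cost = 7.29%.
Preferred: weight = 134.8/3056.8 = 0.0441; cost = 8.2%.
Term loan: weight = 523/3056.8 = 0.1711; after-tax cost = 3.2% × (1 − 38%) = 1.9840%.
Senior notes: weight = 484/3056.8 = 0.1583; after-tax cost = 9.5% × (1 − 38%) = 5.8900%.
WACC = 0.6265 × 7.2900% + 0.0441 × 8.2000% + 0.1711 × 1.9840% + 0.1583 × 5.8900% = 6.2006%.

6.20%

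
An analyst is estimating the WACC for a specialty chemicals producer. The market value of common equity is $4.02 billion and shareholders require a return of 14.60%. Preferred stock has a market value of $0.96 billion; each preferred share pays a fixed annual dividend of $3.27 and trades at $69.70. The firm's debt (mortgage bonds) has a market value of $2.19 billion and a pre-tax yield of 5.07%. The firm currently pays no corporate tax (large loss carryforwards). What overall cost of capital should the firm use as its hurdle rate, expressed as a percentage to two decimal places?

10.36%

Cost of preferred: Rp = 3.27 / 69.7 = 4.6915%.
Total capital V = 4.02 + 0.96 + 2.19 = 7.17.
Equity: weight = 4.02/7.17 = 0.5607; cost = 14.6%.
Preferred: weight = 0.96/7.17 = 0.1339; cost = 4.6915%.
Mortgage bonds: weight = 2.19/7.17 = 0.3054; after-tax cost = 5.07% × (1 − 0%) = 5.0700%.
WACC = 0.5607 × 14.6000% + 0.1339 × 4.6915% + 0.3054 × 5.0700% = 10.3625%.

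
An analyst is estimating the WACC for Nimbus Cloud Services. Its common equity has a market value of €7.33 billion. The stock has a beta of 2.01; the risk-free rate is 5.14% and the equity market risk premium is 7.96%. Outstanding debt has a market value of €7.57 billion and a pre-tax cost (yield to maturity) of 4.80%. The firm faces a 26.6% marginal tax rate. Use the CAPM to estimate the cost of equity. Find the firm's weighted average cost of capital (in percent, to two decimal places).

12.19%

Cost of equity via CAPM: Re = 5.14% + 2.01 × 7.96% = 21.1396%.
Total capital V = 7.33 + 7.57 = 14.9.
Equity: weight = 7.33/14.9 = 0.4919; cost = 21.1396%.
Debt: weight = 7.57/14.9 = 0.5081; after-tax cost = 4.8% × (1 − 26.6%) = 3.5232%.
WACC = 0.4919 × 21.1396% + 0.5081 × 3.5232% = 12.1895%.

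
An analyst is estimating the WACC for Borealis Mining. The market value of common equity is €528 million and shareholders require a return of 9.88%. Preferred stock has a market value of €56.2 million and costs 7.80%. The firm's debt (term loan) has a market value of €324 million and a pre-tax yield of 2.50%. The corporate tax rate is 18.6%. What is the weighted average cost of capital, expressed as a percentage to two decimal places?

Total capital V = 528 + 56.2 + 324 = 908.2.
Equity: weight = 528/908.2 = 0.5814; cost = 9.88%.
Preferred: weight = 56.2/908.2 = 0.0619; cost = 7.8%.
Term loan: weight = 324/908.2 = 0.3567; after-tax cost = 2.5% × (1 − 18.6%) = 2.0350%.
WACC = 0.5814 × 9.8800% + 0.0619 × 7.8000% + 0.3567 × 2.0350% = 6.9526%.

6.95%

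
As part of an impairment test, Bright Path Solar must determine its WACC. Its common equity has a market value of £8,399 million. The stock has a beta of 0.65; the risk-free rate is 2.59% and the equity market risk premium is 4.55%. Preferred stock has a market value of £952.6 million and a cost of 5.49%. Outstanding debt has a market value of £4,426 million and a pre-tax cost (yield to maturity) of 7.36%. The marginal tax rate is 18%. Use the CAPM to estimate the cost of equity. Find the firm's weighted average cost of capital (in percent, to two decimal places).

Cost of equity via CAPM: Re = 2.59% + 0.65 × 4.55% = 5.5475%.
Total capital V = 8399 + 952.6 + 4426 = 13777.6.
Equity: weight = 8399/13777.6 = 0.6096; cost = 5.5475%.
Preferred: weight = 952.6/13777.6 = 0.0691; cost = 5.49%.
Debt: weight = 4426/13777.6 = 0.3212; after-tax cost = 7.36% × (1 − 18%) = 6.0352%.
WACC = 0.6096 × 5.5475% + 0.0691 × 5.4900% + 0.3212 × 6.0352% = 5.7002%.

5.70%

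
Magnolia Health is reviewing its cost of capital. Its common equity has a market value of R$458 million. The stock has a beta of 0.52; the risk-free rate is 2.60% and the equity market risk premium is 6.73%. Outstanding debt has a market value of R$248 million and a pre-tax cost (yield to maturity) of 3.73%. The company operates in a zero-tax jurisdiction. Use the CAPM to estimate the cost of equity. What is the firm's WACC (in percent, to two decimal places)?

Cost of equity via CAPM: Re = 2.6% + 0.52 × 6.73% = 6.0996%.
Total capital V = 458 + 248 = 706.
Equity: weight = 458/706 = 0.6487; cost = 6.0996%.
Debt: weight = 248/706 = 0.3513; after-tax cost = 3.73% × (1 − 0%) = 3.7300%.
WACC = 0.6487 × 6.0996% + 0.3513 × 3.7300% = 5.2672%.

5.27%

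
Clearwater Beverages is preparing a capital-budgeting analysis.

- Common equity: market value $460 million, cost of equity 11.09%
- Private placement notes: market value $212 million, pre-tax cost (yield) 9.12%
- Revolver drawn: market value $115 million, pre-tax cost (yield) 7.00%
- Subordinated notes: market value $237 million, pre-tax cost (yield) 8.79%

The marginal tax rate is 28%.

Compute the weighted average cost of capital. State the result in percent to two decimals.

Total capital V = 460 + 212 + 115 + 237 = 1024.
Equity: weight = 460/1024 = 0.4492; cost = 11.09%.
Private placement notes: weight = 212/1024 = 0.2070; after-tax cost = 9.12% × (1 − 28%) = 6.5664%.
Revolver drawn: weight = 115/1024 = 0.1123; after-tax cost = 7% × (1 − 28%) = 5.0400%.
Subordinated notes: weight = 237/1024 = 0.2314; after-tax cost = 8.79% × (1 − 28%) = 6.3288%.
WACC = 0.4492 × 11.0900% + 0.2070 × 6.5664% + 0.1123 × 5.0400% + 0.2314 × 6.3288% = 8.3721%.

8.37%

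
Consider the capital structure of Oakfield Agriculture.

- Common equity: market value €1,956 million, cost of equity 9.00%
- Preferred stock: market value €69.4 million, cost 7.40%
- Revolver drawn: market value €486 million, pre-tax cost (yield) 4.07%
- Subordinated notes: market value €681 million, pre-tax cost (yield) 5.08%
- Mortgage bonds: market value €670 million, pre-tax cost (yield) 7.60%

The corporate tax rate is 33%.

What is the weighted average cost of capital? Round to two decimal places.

Total capital V = 1956 + 69.4 + 486 + 681 + 670 = 3862.4.
Equity: weight = 1956/3862.4 = 0.5064; cost = 9%.
Preferred: weight = 69.4/3862.4 = 0.0180; cost = 7.4%.
Revolver drawn: weight = 486/3862.4 = 0.1258; after-tax cost = 4.07% × (1 − 33%) = 2.7269%.
Subordinated notes: weight = 681/3862.4 = 0.1763; after-tax cost = 5.08% × (1 − 33%) = 3.4036%.
Mortgage bonds: weight = 670/3862.4 = 0.1735; after-tax cost = 7.6% × (1 − 33%) = 5.0920%.
WACC = 0.5064 × 9.0000% + 0.0180 × 7.4000% + 0.1258 × 2.7269% + 0.1763 × 3.4036% + 0.1735 × 5.0920% = 6.5173%.

6.52%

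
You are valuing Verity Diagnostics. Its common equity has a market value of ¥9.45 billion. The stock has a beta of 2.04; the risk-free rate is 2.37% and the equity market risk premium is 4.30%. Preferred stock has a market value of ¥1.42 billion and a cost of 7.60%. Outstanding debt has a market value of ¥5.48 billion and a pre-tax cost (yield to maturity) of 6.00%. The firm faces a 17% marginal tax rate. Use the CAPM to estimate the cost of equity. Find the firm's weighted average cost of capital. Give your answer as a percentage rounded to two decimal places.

Cost of equity via CAPM: Re = 2.37% + 2.04 × 4.3% = 11.1420%.
Total capital V = 9.45 + 1.42 + 5.48 = 16.35.
Equity: weight = 9.45/16.35 = 0.5780; cost = 11.142%.
Preferred: weight = 1.42/16.35 = 0.0869; cost = 7.6%.
Debt: weight = 5.48/16.35 = 0.3352; after-tax cost = 6% × (1 − 17%) = 4.9800%.
WACC = 0.5780 × 11.1420% + 0.0869 × 7.6000% + 0.3352 × 4.9800% = 8.7691%.

8.77%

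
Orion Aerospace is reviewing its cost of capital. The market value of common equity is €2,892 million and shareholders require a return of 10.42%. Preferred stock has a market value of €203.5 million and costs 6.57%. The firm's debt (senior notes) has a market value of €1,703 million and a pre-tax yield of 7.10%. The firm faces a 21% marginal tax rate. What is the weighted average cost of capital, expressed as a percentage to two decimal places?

8.55%

Total capital V = 2892 + 203.5 + 1703 = 4798.5.
Equity: weight = 2892/4798.5 = 0.6027; cost = 10.42%.
Preferred: weight = 203.5/4798.5 = 0.0424; cost = 6.57%.
Senior notes: weight = 1703/4798.5 = 0.3549; after-tax cost = 7.1% × (1 − 21%) = 5.6090%.
WACC = 0.6027 × 10.4200% + 0.0424 × 6.5700% + 0.3549 × 5.6090% = 8.5493%.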